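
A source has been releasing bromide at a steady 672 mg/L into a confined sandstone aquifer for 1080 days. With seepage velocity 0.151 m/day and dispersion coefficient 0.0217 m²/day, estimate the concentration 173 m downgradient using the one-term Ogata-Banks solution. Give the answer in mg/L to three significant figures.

49.5 mg/L

For a continuous step input, C/C₀ ≈ ½·erfc((x−vt)/(2√(Dt))).
vt = 0.151 × 1080 = 163.08 m and 2√(Dt) = 2√(0.0217 × 1080) = 9.682 m.
Argument (x−vt)/(2√(Dt)) = (173 − 163.08)/9.682 = 1.025; ½·erfc(1.025) = 0.07359.
C = 672 × 0.07359 = 49.5 mg/L.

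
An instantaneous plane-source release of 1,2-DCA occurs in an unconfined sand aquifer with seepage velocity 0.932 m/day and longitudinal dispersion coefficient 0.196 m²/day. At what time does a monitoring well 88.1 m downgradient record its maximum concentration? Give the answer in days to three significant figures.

94.3 days

For the 1D instantaneous-source solution, setting ∂C/∂t = 0 at fixed x gives v²t² + 2Dt − x² = 0, so t = (√(D² + v²x²) − D)/v².
√(D² + v²x²) = √(0.196² + 0.932² × 88.1²) = 82.11; v² = 0.868624.
t = (82.11 − 0.196)/0.868624 = 94.3 days (vs. the pure-advection estimate x/v = 94.5 d).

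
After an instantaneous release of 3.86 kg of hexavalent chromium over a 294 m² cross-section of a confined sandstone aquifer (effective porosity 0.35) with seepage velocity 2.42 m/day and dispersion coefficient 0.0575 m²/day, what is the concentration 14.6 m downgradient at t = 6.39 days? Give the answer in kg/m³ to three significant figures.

For an instantaneous plane source, C(x,t) = M/(n_e·A·√(4πDt)) · exp(−(x−vt)²/(4Dt)), with n_e·A the pore (flow) area.
Plume center vt = 2.42 × 6.39 = 15.4638 m, so the well at 14.6 m is 0.8638 m upgradient of the peak.
√(4πDt) = 2.149 m, giving peak height M/(n_e·A·√(4πDt)) = 3.86/(0.35 × 294 × 2.149) = 0.01746 kg/m³.
(x−vt)²/(4Dt) = (-0.8638)²/(4 × 0.0575 × 6.39) = 0.5077; exp(−0.5077) = 0.6019.
C = 0.01746 × 0.6019 = 0.0105 kg/m³.

0.0105 kg/m³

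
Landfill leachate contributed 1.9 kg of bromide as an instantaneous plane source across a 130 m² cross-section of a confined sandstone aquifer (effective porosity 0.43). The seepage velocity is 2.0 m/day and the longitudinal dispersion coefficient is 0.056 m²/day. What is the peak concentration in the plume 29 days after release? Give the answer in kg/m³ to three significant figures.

0.00752 kg/m³

The peak of an instantaneous 1D plume sits at x = vt; there the Gaussian factor is 1 and C_max = M/(n_e·A·√(4πDt)), where n_e·A is the pore area the mass is dissolved in.
√(4πDt) = √(4π × 0.056 × 29) = 4.517 m, so C_max = 1.9/(0.43 × 130 × 4.517) = 0.00752 kg/m³.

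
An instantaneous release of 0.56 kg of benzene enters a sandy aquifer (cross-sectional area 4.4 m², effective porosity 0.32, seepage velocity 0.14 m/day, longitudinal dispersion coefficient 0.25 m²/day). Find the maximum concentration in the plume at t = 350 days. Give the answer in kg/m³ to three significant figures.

The peak of an instantaneous 1D plume sits at x = vt; there the Gaussian factor is 1 and C_max = M/(n_e·A·√(4πDt)), where n_e·A is the pore area the mass is dissolved in.
√(4πDt) = √(4π × 0.25 × 350) = 33.16 m, so C_max = 0.56/(0.32 × 4.4 × 33.16) = 0.0120 kg/m³.

0.0120 kg/m³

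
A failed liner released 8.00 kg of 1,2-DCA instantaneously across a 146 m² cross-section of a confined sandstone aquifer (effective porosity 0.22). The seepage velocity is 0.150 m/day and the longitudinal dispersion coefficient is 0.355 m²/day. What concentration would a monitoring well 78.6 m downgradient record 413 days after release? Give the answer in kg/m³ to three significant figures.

For an instantaneous plane source, C(x,t) = M/(n_e·A·√(4πDt)) · exp(−(x−vt)²/(4Dt)), with n_e·A the pore (flow) area.
Plume center vt = 0.150 × 413 = 61.95 m, so the well at 78.6 m is 16.65 m downgradient of the peak.
√(4πDt) = 42.92 m, giving peak height M/(n_e·A·√(4πDt)) = 8.00/(0.22 × 146 × 42.92) = 0.005803 kg/m³.
(x−vt)²/(4Dt) = (16.65)²/(4 × 0.355 × 413) = 0.4727; exp(−0.4727) = 0.6233.
C = 0.005803 × 0.6233 = 0.00362 kg/m³.

0.00362 kg/m³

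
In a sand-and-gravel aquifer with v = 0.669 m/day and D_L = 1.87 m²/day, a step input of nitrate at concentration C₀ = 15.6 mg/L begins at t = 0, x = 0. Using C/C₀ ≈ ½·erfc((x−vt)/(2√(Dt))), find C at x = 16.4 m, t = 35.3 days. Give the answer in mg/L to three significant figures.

For a continuous step input, C/C₀ ≈ ½·erfc((x−vt)/(2√(Dt))).
vt = 0.669 × 35.3 = 23.6157 m and 2√(Dt) = 2√(1.87 × 35.3) = 16.25 m.
Argument (x−vt)/(2√(Dt)) = (16.4 − 23.6157)/16.25 = -0.4440; ½·erfc(-0.4440) = 0.7350.
C = 15.6 × 0.7350 = 11.5 mg/L.

11.5 mg/L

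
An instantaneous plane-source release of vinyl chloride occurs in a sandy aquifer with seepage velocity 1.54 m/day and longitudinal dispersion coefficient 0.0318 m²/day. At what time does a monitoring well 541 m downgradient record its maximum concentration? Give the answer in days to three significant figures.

351 days

For the 1D instantaneous-source solution, setting ∂C/∂t = 0 at fixed x gives v²t² + 2Dt − x² = 0, so t = (√(D² + v²x²) − D)/v².
√(D² + v²x²) = √(0.0318² + 1.54² × 541²) = 833.1; v² = 2.3716.
t = (833.1 − 0.0318)/2.3716 = 351 days (vs. the pure-advection estimate x/v = 351 d).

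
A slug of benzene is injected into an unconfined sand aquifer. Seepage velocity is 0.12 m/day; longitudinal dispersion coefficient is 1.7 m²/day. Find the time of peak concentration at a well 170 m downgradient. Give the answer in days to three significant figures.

For the 1D instantaneous-source solution, setting ∂C/∂t = 0 at fixed x gives v²t² + 2Dt − x² = 0, so t = (√(D² + v²x²) − D)/v².
√(D² + v²x²) = √(1.7² + 0.12² × 170²) = 20.47; v² = 0.0144.
t = (20.47 − 1.7)/0.0144 = 1300 days (vs. the pure-advection estimate x/v = 1420 d).

1300 days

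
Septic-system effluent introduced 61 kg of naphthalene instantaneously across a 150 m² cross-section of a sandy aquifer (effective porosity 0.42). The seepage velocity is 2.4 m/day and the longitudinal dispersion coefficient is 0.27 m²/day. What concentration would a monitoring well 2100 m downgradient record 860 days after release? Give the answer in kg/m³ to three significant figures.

For an instantaneous plane source, C(x,t) = M/(n_e·A·√(4πDt)) · exp(−(x−vt)²/(4Dt)), with n_e·A the pore (flow) area.
Plume center vt = 2.4 × 860 = 2064 m, so the well at 2100 m is 36 m downgradient of the peak.
√(4πDt) = 54.02 m, giving peak height M/(n_e·A·√(4πDt)) = 61/(0.42 × 150 × 54.02) = 0.01792 kg/m³.
(x−vt)²/(4Dt) = (36)²/(4 × 0.27 × 860) = 1.395; exp(−1.395) = 0.2478.
C = 0.01792 × 0.2478 = 0.00444 kg/m³.

0.00444 kg/m³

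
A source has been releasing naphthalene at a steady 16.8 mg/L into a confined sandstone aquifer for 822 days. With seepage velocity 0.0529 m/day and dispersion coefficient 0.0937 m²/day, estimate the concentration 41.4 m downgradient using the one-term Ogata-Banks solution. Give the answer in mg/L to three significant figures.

For a continuous step input, C/C₀ ≈ ½·erfc((x−vt)/(2√(Dt))).
vt = 0.0529 × 822 = 43.4838 m and 2√(Dt) = 2√(0.0937 × 822) = 17.55 m.
Argument (x−vt)/(2√(Dt)) = (41.4 − 43.4838)/17.55 = -0.1187; ½·erfc(-0.1187) = 0.5667.
C = 16.8 × 0.5667 = 9.52 mg/L.

9.52 mg/L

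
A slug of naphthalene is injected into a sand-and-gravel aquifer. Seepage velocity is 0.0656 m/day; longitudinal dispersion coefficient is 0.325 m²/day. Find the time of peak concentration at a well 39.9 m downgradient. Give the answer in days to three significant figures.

537 days

For the 1D instantaneous-source solution, setting ∂C/∂t = 0 at fixed x gives v²t² + 2Dt − x² = 0, so t = (√(D² + v²x²) − D)/v².
√(D² + v²x²) = √(0.325² + 0.0656² × 39.9²) = 2.638; v² = 0.00430336.
t = (2.638 − 0.325)/0.00430336 = 537 days (vs. the pure-advection estimate x/v = 608 d).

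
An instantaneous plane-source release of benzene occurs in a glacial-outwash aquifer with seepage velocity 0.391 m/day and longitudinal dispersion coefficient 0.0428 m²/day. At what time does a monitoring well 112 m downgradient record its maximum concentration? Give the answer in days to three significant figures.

286 days

For the 1D instantaneous-source solution, setting ∂C/∂t = 0 at fixed x gives v²t² + 2Dt − x² = 0, so t = (√(D² + v²x²) − D)/v².
√(D² + v²x²) = √(0.0428² + 0.391² × 112²) = 43.79; v² = 0.152881.
t = (43.79 − 0.0428)/0.152881 = 286 days (vs. the pure-advection estimate x/v = 286 d).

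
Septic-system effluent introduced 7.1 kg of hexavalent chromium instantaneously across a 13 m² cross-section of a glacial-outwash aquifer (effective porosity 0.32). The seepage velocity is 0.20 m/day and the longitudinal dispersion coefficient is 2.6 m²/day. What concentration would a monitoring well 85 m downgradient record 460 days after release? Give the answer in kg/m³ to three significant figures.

0.0138 kg/m³

For an instantaneous plane source, C(x,t) = M/(n_e·A·√(4πDt)) · exp(−(x−vt)²/(4Dt)), with n_e·A the pore (flow) area.
Plume center vt = 0.20 × 460 = 92 m, so the well at 85 m is 7 m upgradient of the peak.
√(4πDt) = 122.6 m, giving peak height M/(n_e·A·√(4πDt)) = 7.1/(0.32 × 13 × 122.6) = 0.01392 kg/m³.
(x−vt)²/(4Dt) = (-7)²/(4 × 2.6 × 460) = 0.01024; exp(−0.01024) = 0.9898.
C = 0.01392 × 0.9898 = 0.0138 kg/m³.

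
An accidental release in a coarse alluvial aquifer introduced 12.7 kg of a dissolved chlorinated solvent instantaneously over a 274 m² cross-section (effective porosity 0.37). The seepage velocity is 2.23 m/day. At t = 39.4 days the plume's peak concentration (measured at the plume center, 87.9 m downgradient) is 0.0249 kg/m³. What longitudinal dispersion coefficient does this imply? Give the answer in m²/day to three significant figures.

0.0511 m²/day

At the plume center C_max = M/(n_e·A·√(4πDt)), so D = M²/(4πt·(n_e·A·C_max)²).
n_e·A·C_max = 0.37 × 274 × 0.0249 = 2.524 kg/m.
D = 12.7²/(4π × 39.4 × 2.524²) = 0.0511 m²/day.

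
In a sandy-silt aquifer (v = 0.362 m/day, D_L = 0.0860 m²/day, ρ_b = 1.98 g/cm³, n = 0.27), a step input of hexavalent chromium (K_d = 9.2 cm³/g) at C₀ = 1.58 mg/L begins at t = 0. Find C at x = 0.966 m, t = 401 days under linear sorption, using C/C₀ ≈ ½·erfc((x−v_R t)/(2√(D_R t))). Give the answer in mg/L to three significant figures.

Retardation factor R = 1 + ρ_b·K_d/n = 1 + 1.98 × 9.2/0.27 = 68.47.
Sorption retards both mechanisms: v_R = v/R = 0.005287 m/day, D_R = D/R = 0.001256 m²/day.
v_R·t = 0.005287 × 401 = 2.120087 m; 2√(D_R t) = 1.419 m; argument = (0.966 − 2.120087)/1.419 = -0.8133.
C = C₀ × ½·erfc(-0.8133) = 1.58 × 0.8750 = 1.38 mg/L.

1.38 mg/L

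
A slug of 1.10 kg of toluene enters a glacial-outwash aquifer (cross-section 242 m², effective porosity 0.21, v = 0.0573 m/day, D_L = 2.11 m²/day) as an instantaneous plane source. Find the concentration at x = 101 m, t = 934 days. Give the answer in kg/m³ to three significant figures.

0.000103 kg/m³

For an instantaneous plane source, C(x,t) = M/(n_e·A·√(4πDt)) · exp(−(x−vt)²/(4Dt)), with n_e·A the pore (flow) area.
Plume center vt = 0.0573 × 934 = 53.5182 m, so the well at 101 m is 47.4818 m downgradient of the peak.
√(4πDt) = 157.4 m, giving peak height M/(n_e·A·√(4πDt)) = 1.10/(0.21 × 242 × 157.4) = 0.0001375 kg/m³.
(x−vt)²/(4Dt) = (47.4818)²/(4 × 2.11 × 934) = 0.2860; exp(−0.2860) = 0.7513.
C = 0.0001375 × 0.7513 = 0.000103 kg/m³.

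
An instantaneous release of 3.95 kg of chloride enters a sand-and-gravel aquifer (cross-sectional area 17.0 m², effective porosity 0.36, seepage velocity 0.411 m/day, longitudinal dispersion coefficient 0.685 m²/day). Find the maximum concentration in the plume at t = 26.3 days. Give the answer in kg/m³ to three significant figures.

0.0429 kg/m³

The peak of an instantaneous 1D plume sits at x = vt; there the Gaussian factor is 1 and C_max = M/(n_e·A·√(4πDt)), where n_e·A is the pore area the mass is dissolved in.
√(4πDt) = √(4π × 0.685 × 26.3) = 15.05 m, so C_max = 3.95/(0.36 × 17.0 × 15.05) = 0.0429 kg/m³.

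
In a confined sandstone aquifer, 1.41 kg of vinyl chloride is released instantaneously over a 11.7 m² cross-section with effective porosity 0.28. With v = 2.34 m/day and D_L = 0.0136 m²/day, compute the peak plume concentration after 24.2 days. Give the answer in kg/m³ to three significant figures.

The peak of an instantaneous 1D plume sits at x = vt; there the Gaussian factor is 1 and C_max = M/(n_e·A·√(4πDt)), where n_e·A is the pore area the mass is dissolved in.
√(4πDt) = √(4π × 0.0136 × 24.2) = 2.034 m, so C_max = 1.41/(0.28 × 11.7 × 2.034) = 0.212 kg/m³.

0.212 kg/m³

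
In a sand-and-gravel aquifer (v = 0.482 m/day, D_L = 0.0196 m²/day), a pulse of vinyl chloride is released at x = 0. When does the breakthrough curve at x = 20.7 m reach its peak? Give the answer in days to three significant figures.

42.9 days

For the 1D instantaneous-source solution, setting ∂C/∂t = 0 at fixed x gives v²t² + 2Dt − x² = 0, so t = (√(D² + v²x²) − D)/v².
√(D² + v²x²) = √(0.0196² + 0.482² × 20.7²) = 9.977; v² = 0.232324.
t = (9.977 − 0.0196)/0.232324 = 42.9 days (vs. the pure-advection estimate x/v = 42.9 d).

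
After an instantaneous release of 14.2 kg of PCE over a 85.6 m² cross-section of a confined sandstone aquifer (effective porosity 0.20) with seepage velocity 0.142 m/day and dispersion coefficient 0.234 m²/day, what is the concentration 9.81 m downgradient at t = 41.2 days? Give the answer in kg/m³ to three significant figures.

0.0502 kg/m³

For an instantaneous plane source, C(x,t) = M/(n_e·A·√(4πDt)) · exp(−(x−vt)²/(4Dt)), with n_e·A the pore (flow) area.
Plume center vt = 0.142 × 41.2 = 5.8504 m, so the well at 9.81 m is 3.9596 m downgradient of the peak.
√(4πDt) = 11.01 m, giving peak height M/(n_e·A·√(4πDt)) = 14.2/(0.20 × 85.6 × 11.01) = 0.07534 kg/m³.
(x−vt)²/(4Dt) = (3.9596)²/(4 × 0.234 × 41.2) = 0.4066; exp(−0.4066) = 0.6659.
C = 0.07534 × 0.6659 = 0.0502 kg/m³.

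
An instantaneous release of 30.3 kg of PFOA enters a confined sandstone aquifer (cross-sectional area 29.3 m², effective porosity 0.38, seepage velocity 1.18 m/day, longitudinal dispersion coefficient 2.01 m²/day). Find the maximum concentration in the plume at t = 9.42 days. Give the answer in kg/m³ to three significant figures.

0.176 kg/m³

The peak of an instantaneous 1D plume sits at x = vt; there the Gaussian factor is 1 and C_max = M/(n_e·A·√(4πDt)), where n_e·A is the pore area the mass is dissolved in.
√(4πDt) = √(4π × 2.01 × 9.42) = 15.43 m, so C_max = 30.3/(0.38 × 29.3 × 15.43) = 0.176 kg/m³.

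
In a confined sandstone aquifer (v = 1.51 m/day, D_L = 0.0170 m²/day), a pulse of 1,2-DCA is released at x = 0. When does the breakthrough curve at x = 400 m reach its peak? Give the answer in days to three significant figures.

265 days

For the 1D instantaneous-source solution, setting ∂C/∂t = 0 at fixed x gives v²t² + 2Dt − x² = 0, so t = (√(D² + v²x²) − D)/v².
√(D² + v²x²) = √(0.0170² + 1.51² × 400²) = 604.0; v² = 2.2801.
t = (604.0 − 0.0170)/2.2801 = 265 days (vs. the pure-advection estimate x/v = 265 d).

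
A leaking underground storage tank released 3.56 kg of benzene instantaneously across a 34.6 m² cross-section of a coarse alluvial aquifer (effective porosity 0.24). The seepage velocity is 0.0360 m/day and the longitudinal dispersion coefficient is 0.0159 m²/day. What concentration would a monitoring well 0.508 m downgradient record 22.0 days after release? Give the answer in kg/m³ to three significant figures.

For an instantaneous plane source, C(x,t) = M/(n_e·A·√(4πDt)) · exp(−(x−vt)²/(4Dt)), with n_e·A the pore (flow) area.
Plume center vt = 0.0360 × 22.0 = 0.792 m, so the well at 0.508 m is 0.284 m upgradient of the peak.
√(4πDt) = 2.097 m, giving peak height M/(n_e·A·√(4πDt)) = 3.56/(0.24 × 34.6 × 2.097) = 0.2044 kg/m³.
(x−vt)²/(4Dt) = (-0.284)²/(4 × 0.0159 × 22.0) = 0.05764; exp(−0.05764) = 0.9440.
C = 0.2044 × 0.9440 = 0.193 kg/m³.

0.193 kg/m³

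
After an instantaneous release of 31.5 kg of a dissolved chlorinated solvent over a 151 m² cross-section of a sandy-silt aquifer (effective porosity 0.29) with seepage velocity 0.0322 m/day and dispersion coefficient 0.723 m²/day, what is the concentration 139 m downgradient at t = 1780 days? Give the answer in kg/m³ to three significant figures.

For an instantaneous plane source, C(x,t) = M/(n_e·A·√(4πDt)) · exp(−(x−vt)²/(4Dt)), with n_e·A the pore (flow) area.
Plume center vt = 0.0322 × 1780 = 57.316 m, so the well at 139 m is 81.684 m downgradient of the peak.
√(4πDt) = 127.2 m, giving peak height M/(n_e·A·√(4πDt)) = 31.5/(0.29 × 151 × 127.2) = 0.005655 kg/m³.
(x−vt)²/(4Dt) = (81.684)²/(4 × 0.723 × 1780) = 1.296; exp(−1.296) = 0.2736.
C = 0.005655 × 0.2736 = 0.00155 kg/m³.

0.00155 kg/m³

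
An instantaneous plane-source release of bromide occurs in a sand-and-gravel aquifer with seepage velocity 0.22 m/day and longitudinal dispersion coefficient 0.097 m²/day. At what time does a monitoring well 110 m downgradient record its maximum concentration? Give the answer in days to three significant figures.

498 days

For the 1D instantaneous-source solution, setting ∂C/∂t = 0 at fixed x gives v²t² + 2Dt − x² = 0, so t = (√(D² + v²x²) − D)/v².
√(D² + v²x²) = √(0.097² + 0.22² × 110²) = 24.20; v² = 0.0484.
t = (24.20 − 0.097)/0.0484 = 498 days (vs. the pure-advection estimate x/v = 500 d).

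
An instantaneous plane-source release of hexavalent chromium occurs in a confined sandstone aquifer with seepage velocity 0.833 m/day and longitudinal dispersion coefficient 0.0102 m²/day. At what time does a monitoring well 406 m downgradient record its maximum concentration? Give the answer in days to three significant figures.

For the 1D instantaneous-source solution, setting ∂C/∂t = 0 at fixed x gives v²t² + 2Dt − x² = 0, so t = (√(D² + v²x²) − D)/v².
√(D² + v²x²) = √(0.0102² + 0.833² × 406²) = 338.2; v² = 0.693889.
t = (338.2 − 0.0102)/0.693889 = 487 days (vs. the pure-advection estimate x/v = 487 d).

487 days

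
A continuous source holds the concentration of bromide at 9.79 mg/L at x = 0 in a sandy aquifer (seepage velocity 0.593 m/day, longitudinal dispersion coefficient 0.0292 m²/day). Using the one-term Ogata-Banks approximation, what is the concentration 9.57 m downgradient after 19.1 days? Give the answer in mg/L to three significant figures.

9.32 mg/L

For a continuous step input, C/C₀ ≈ ½·erfc((x−vt)/(2√(Dt))).
vt = 0.593 × 19.1 = 11.3263 m and 2√(Dt) = 2√(0.0292 × 19.1) = 1.494 m.
Argument (x−vt)/(2√(Dt)) = (9.57 − 11.3263)/1.494 = -1.176; ½·erfc(-1.176) = 0.9519.
C = 9.79 × 0.9519 = 9.32 mg/L.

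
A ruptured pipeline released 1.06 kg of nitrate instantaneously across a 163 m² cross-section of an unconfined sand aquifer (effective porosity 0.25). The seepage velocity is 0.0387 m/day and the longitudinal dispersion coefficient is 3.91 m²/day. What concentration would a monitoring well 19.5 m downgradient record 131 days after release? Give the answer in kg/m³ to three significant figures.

For an instantaneous plane source, C(x,t) = M/(n_e·A·√(4πDt)) · exp(−(x−vt)²/(4Dt)), with n_e·A the pore (flow) area.
Plume center vt = 0.0387 × 131 = 5.0697 m, so the well at 19.5 m is 14.4303 m downgradient of the peak.
√(4πDt) = 80.23 m, giving peak height M/(n_e·A·√(4πDt)) = 1.06/(0.25 × 163 × 80.23) = 0.0003242 kg/m³.
(x−vt)²/(4Dt) = (14.4303)²/(4 × 3.91 × 131) = 0.1016; exp(−0.1016) = 0.9034.
C = 0.0003242 × 0.9034 = 0.000293 kg/m³.

0.000293 kg/m³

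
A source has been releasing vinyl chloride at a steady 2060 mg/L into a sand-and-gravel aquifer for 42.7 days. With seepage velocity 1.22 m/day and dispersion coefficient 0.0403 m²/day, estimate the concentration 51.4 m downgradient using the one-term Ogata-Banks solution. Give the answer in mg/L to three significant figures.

For a continuous step input, C/C₀ ≈ ½·erfc((x−vt)/(2√(Dt))).
vt = 1.22 × 42.7 = 52.094 m and 2√(Dt) = 2√(0.0403 × 42.7) = 2.624 m.
Argument (x−vt)/(2√(Dt)) = (51.4 − 52.094)/2.624 = -0.2645; ½·erfc(-0.2645) = 0.6458.
C = 2060 × 0.6458 = 1330 mg/L.

1330 mg/L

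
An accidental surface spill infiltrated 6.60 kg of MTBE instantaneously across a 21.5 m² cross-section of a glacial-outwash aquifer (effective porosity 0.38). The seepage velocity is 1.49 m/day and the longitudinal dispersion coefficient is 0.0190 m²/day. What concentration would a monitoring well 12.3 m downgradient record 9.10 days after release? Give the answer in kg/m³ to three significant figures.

0.0554 kg/m³

For an instantaneous plane source, C(x,t) = M/(n_e·A·√(4πDt)) · exp(−(x−vt)²/(4Dt)), with n_e·A the pore (flow) area.
Plume center vt = 1.49 × 9.10 = 13.559 m, so the well at 12.3 m is 1.259 m upgradient of the peak.
√(4πDt) = 1.474 m, giving peak height M/(n_e·A·√(4πDt)) = 6.60/(0.38 × 21.5 × 1.474) = 0.5481 kg/m³.
(x−vt)²/(4Dt) = (-1.259)²/(4 × 0.0190 × 9.10) = 2.292; exp(−2.292) = 0.1011.
C = 0.5481 × 0.1011 = 0.0554 kg/m³.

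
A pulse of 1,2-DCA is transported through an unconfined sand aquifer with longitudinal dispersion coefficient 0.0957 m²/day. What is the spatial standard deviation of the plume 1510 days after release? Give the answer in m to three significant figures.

17.0 m

Dispersive spreading gives a Gaussian with σ² = 2Dt; advection only shifts the center.
σ = √(2 × 0.0957 × 1510) = 17.0 m.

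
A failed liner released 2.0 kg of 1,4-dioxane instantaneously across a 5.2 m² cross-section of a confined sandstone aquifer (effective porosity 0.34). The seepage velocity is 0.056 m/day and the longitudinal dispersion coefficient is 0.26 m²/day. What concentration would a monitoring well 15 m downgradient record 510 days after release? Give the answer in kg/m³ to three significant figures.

For an instantaneous plane source, C(x,t) = M/(n_e·A·√(4πDt)) · exp(−(x−vt)²/(4Dt)), with n_e·A the pore (flow) area.
Plume center vt = 0.056 × 510 = 28.56 m, so the well at 15 m is 13.56 m upgradient of the peak.
√(4πDt) = 40.82 m, giving peak height M/(n_e·A·√(4πDt)) = 2.0/(0.34 × 5.2 × 40.82) = 0.02771 kg/m³.
(x−vt)²/(4Dt) = (-13.56)²/(4 × 0.26 × 510) = 0.3467; exp(−0.3467) = 0.7070.
C = 0.02771 × 0.7070 = 0.0196 kg/m³.

0.0196 kg/m³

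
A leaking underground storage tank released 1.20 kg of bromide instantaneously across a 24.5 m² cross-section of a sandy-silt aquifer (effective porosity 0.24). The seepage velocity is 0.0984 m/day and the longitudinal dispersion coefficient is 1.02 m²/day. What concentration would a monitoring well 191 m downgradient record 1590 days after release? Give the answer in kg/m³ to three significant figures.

0.00119 kg/m³

For an instantaneous plane source, C(x,t) = M/(n_e·A·√(4πDt)) · exp(−(x−vt)²/(4Dt)), with n_e·A the pore (flow) area.
Plume center vt = 0.0984 × 1590 = 156.456 m, so the well at 191 m is 34.544 m downgradient of the peak.
√(4πDt) = 142.8 m, giving peak height M/(n_e·A·√(4πDt)) = 1.20/(0.24 × 24.5 × 142.8) = 0.001429 kg/m³.
(x−vt)²/(4Dt) = (34.544)²/(4 × 1.02 × 1590) = 0.1839; exp(−0.1839) = 0.8320.
C = 0.001429 × 0.8320 = 0.00119 kg/m³.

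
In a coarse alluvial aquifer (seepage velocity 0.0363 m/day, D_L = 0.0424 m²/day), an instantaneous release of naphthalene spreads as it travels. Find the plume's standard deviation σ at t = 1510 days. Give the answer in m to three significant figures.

Dispersive spreading gives a Gaussian with σ² = 2Dt; advection only shifts the center.
σ = √(2 × 0.0424 × 1510) = 11.3 m.

11.3 m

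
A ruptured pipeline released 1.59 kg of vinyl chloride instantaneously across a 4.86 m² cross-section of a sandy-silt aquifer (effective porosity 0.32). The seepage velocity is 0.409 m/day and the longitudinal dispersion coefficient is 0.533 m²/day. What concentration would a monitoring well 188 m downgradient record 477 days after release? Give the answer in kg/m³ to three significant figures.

0.0172 kg/m³

For an instantaneous plane source, C(x,t) = M/(n_e·A·√(4πDt)) · exp(−(x−vt)²/(4Dt)), with n_e·A the pore (flow) area.
Plume center vt = 0.409 × 477 = 195.093 m, so the well at 188 m is 7.093 m upgradient of the peak.
√(4πDt) = 56.52 m, giving peak height M/(n_e·A·√(4πDt)) = 1.59/(0.32 × 4.86 × 56.52) = 0.01809 kg/m³.
(x−vt)²/(4Dt) = (-7.093)²/(4 × 0.533 × 477) = 0.04947; exp(−0.04947) = 0.9517.
C = 0.01809 × 0.9517 = 0.0172 kg/m³.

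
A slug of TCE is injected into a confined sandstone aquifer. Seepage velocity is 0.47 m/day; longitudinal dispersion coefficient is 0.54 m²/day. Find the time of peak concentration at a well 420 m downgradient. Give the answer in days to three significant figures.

891 days

For the 1D instantaneous-source solution, setting ∂C/∂t = 0 at fixed x gives v²t² + 2Dt − x² = 0, so t = (√(D² + v²x²) − D)/v².
√(D² + v²x²) = √(0.54² + 0.47² × 420²) = 197.4; v² = 0.2209.
t = (197.4 − 0.54)/0.2209 = 891 days (vs. the pure-advection estimate x/v = 894 d).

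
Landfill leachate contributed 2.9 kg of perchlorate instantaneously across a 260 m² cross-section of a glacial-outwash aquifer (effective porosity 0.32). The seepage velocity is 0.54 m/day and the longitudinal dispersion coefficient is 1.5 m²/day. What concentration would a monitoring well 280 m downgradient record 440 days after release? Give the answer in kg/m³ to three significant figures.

For an instantaneous plane source, C(x,t) = M/(n_e·A·√(4πDt)) · exp(−(x−vt)²/(4Dt)), with n_e·A the pore (flow) area.
Plume center vt = 0.54 × 440 = 237.6 m, so the well at 280 m is 42.4 m downgradient of the peak.
√(4πDt) = 91.07 m, giving peak height M/(n_e·A·√(4πDt)) = 2.9/(0.32 × 260 × 91.07) = 0.0003827 kg/m³.
(x−vt)²/(4Dt) = (42.4)²/(4 × 1.5 × 440) = 0.6810; exp(−0.6810) = 0.5061.
C = 0.0003827 × 0.5061 = 0.000194 kg/m³.

0.000194 kg/m³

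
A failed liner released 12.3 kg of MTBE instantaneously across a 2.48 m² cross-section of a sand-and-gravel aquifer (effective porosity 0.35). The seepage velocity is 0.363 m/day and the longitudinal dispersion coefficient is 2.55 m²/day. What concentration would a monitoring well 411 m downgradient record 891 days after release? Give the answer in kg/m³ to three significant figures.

0.0361 kg/m³

For an instantaneous plane source, C(x,t) = M/(n_e·A·√(4πDt)) · exp(−(x−vt)²/(4Dt)), with n_e·A the pore (flow) area.
Plume center vt = 0.363 × 891 = 323.433 m, so the well at 411 m is 87.567 m downgradient of the peak.
√(4πDt) = 169.0 m, giving peak height M/(n_e·A·√(4πDt)) = 12.3/(0.35 × 2.48 × 169.0) = 0.08385 kg/m³.
(x−vt)²/(4Dt) = (87.567)²/(4 × 2.55 × 891) = 0.8437; exp(−0.8437) = 0.4301.
C = 0.08385 × 0.4301 = 0.0361 kg/m³.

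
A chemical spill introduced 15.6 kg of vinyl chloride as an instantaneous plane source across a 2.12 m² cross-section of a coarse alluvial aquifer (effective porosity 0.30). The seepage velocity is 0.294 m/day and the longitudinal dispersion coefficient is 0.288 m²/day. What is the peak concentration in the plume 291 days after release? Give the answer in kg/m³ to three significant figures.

The peak of an instantaneous 1D plume sits at x = vt; there the Gaussian factor is 1 and C_max = M/(n_e·A·√(4πDt)), where n_e·A is the pore area the mass is dissolved in.
√(4πDt) = √(4π × 0.288 × 291) = 32.45 m, so C_max = 15.6/(0.30 × 2.12 × 32.45) = 0.756 kg/m³.

0.756 kg/m³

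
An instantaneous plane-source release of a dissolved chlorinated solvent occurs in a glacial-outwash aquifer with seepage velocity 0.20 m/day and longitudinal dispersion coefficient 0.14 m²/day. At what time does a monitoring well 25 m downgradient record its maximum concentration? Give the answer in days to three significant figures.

For the 1D instantaneous-source solution, setting ∂C/∂t = 0 at fixed x gives v²t² + 2Dt − x² = 0, so t = (√(D² + v²x²) − D)/v².
√(D² + v²x²) = √(0.14² + 0.20² × 25²) = 5.002; v² = 0.04.
t = (5.002 − 0.14)/0.04 = 122 days (vs. the pure-advection estimate x/v = 125 d).

122 days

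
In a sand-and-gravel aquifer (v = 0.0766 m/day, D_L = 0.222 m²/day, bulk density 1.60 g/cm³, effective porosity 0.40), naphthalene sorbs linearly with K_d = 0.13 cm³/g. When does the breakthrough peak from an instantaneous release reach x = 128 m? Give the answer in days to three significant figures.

2480 days

Retardation factor R = 1 + ρ_b·K_d/n = 1 + 1.60 × 0.13/0.40 = 1.520.
Sorption retards both mechanisms: v_R = v/R = 0.05039 m/day, D_R = D/R = 0.1461 m²/day.
Peak time from v_R²t² + 2D_R t − x² = 0: t = (√(D_R² + v_R²x²) − D_R)/v_R².
√(D_R² + v_R²x²) = √(0.1461² + 0.05039² × 128²) = 6.452; v_R² = 0.002539.
t = (6.452 − 0.1461)/0.002539 = 2480 days.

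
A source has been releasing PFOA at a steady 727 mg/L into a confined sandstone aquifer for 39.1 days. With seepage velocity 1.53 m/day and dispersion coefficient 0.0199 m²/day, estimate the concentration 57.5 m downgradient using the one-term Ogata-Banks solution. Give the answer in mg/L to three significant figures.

704 mg/L

For a continuous step input, C/C₀ ≈ ½·erfc((x−vt)/(2√(Dt))).
vt = 1.53 × 39.1 = 59.823 m and 2√(Dt) = 2√(0.0199 × 39.1) = 1.764 m.
Argument (x−vt)/(2√(Dt)) = (57.5 − 59.823)/1.764 = -1.317; ½·erfc(-1.317) = 0.9687.
C = 727 × 0.9687 = 704 mg/L.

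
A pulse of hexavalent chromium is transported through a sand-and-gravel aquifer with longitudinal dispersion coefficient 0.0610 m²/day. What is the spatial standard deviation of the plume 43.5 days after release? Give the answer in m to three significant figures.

Dispersive spreading gives a Gaussian with σ² = 2Dt; advection only shifts the center.
σ = √(2 × 0.0610 × 43.5) = 2.30 m.

2.30 m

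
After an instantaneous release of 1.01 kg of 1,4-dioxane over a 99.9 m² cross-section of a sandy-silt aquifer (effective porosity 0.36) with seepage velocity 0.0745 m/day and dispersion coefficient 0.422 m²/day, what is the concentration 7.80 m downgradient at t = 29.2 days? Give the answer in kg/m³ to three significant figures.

For an instantaneous plane source, C(x,t) = M/(n_e·A·√(4πDt)) · exp(−(x−vt)²/(4Dt)), with n_e·A the pore (flow) area.
Plume center vt = 0.0745 × 29.2 = 2.1754 m, so the well at 7.80 m is 5.6246 m downgradient of the peak.
√(4πDt) = 12.44 m, giving peak height M/(n_e·A·√(4πDt)) = 1.01/(0.36 × 99.9 × 12.44) = 0.002258 kg/m³.
(x−vt)²/(4Dt) = (5.6246)²/(4 × 0.422 × 29.2) = 0.6418; exp(−0.6418) = 0.5263.
C = 0.002258 × 0.5263 = 0.00119 kg/m³.

0.00119 kg/m³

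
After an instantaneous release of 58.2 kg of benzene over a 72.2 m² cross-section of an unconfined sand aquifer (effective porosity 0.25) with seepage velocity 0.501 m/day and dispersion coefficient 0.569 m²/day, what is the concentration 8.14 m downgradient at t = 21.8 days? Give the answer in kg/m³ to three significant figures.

For an instantaneous plane source, C(x,t) = M/(n_e·A·√(4πDt)) · exp(−(x−vt)²/(4Dt)), with n_e·A the pore (flow) area.
Plume center vt = 0.501 × 21.8 = 10.9218 m, so the well at 8.14 m is 2.7818 m upgradient of the peak.
√(4πDt) = 12.49 m, giving peak height M/(n_e·A·√(4πDt)) = 58.2/(0.25 × 72.2 × 12.49) = 0.2582 kg/m³.
(x−vt)²/(4Dt) = (-2.7818)²/(4 × 0.569 × 21.8) = 0.1560; exp(−0.1560) = 0.8556.
C = 0.2582 × 0.8556 = 0.221 kg/m³.

0.221 kg/m³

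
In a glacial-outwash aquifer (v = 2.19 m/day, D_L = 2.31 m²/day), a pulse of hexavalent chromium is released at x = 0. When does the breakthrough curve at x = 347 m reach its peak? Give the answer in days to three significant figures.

158 days

For the 1D instantaneous-source solution, setting ∂C/∂t = 0 at fixed x gives v²t² + 2Dt − x² = 0, so t = (√(D² + v²x²) − D)/v².
√(D² + v²x²) = √(2.31² + 2.19² × 347²) = 759.9; v² = 4.7961.
t = (759.9 − 2.31)/4.7961 = 158 days (vs. the pure-advection estimate x/v = 158 d).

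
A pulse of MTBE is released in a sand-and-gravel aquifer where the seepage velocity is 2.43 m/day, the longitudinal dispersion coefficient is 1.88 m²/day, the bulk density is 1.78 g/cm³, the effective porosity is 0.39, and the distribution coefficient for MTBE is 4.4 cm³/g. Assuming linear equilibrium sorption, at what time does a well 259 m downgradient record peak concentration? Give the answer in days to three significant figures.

Retardation factor R = 1 + ρ_b·K_d/n = 1 + 1.78 × 4.4/0.39 = 21.08.
Sorption retards both mechanisms: v_R = v/R = 0.1153 m/day, D_R = D/R = 0.08918 m²/day.
Peak time from v_R²t² + 2D_R t − x² = 0: t = (√(D_R² + v_R²x²) − D_R)/v_R².
√(D_R² + v_R²x²) = √(0.08918² + 0.1153² × 259²) = 29.86; v_R² = 0.01329.
t = (29.86 − 0.08918)/0.01329 = 2240 days.

2240 days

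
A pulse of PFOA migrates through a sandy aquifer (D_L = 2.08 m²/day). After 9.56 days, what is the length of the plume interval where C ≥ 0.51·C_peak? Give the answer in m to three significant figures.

14.6 m

The plume is Gaussian with σ = √(2Dt) = √(2 × 2.08 × 9.56) = 6.306 m.
C/C_peak = exp(−Δx²/(2σ²)) = 0.51 ⇒ Δx = σ·√(−2 ln 0.51) = 6.306 × 1.160 = 7.315 m.
Width = 2Δx = 14.6 m.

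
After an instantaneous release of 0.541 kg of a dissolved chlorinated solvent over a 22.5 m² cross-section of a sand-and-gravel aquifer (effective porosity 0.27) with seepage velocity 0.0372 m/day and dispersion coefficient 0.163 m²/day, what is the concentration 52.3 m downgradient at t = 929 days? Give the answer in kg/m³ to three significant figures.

For an instantaneous plane source, C(x,t) = M/(n_e·A·√(4πDt)) · exp(−(x−vt)²/(4Dt)), with n_e·A the pore (flow) area.
Plume center vt = 0.0372 × 929 = 34.5588 m, so the well at 52.3 m is 17.7412 m downgradient of the peak.
√(4πDt) = 43.62 m, giving peak height M/(n_e·A·√(4πDt)) = 0.541/(0.27 × 22.5 × 43.62) = 0.002042 kg/m³.
(x−vt)²/(4Dt) = (17.7412)²/(4 × 0.163 × 929) = 0.5196; exp(−0.5196) = 0.5948.
C = 0.002042 × 0.5948 = 0.00121 kg/m³.

0.00121 kg/m³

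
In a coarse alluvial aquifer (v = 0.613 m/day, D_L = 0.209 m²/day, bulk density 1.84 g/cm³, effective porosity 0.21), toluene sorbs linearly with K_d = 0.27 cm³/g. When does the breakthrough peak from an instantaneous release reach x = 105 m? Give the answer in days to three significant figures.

575 days

Retardation factor R = 1 + ρ_b·K_d/n = 1 + 1.84 × 0.27/0.21 = 3.366.
Sorption retards both mechanisms: v_R = v/R = 0.1821 m/day, D_R = D/R = 0.06209 m²/day.
Peak time from v_R²t² + 2D_R t − x² = 0: t = (√(D_R² + v_R²x²) − D_R)/v_R².
√(D_R² + v_R²x²) = √(0.06209² + 0.1821² × 105²) = 19.12; v_R² = 0.03316.
t = (19.12 − 0.06209)/0.03316 = 575 days.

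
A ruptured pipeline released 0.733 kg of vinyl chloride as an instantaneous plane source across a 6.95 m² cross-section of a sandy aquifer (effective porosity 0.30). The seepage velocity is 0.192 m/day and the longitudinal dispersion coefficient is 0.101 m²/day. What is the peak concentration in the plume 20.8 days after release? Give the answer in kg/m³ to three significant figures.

0.0684 kg/m³

The peak of an instantaneous 1D plume sits at x = vt; there the Gaussian factor is 1 and C_max = M/(n_e·A·√(4πDt)), where n_e·A is the pore area the mass is dissolved in.
√(4πDt) = √(4π × 0.101 × 20.8) = 5.138 m, so C_max = 0.733/(0.30 × 6.95 × 5.138) = 0.0684 kg/m³.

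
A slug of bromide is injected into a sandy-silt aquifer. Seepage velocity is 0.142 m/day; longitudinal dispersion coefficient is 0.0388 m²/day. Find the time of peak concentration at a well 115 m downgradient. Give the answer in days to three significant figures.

808 days

For the 1D instantaneous-source solution, setting ∂C/∂t = 0 at fixed x gives v²t² + 2Dt − x² = 0, so t = (√(D² + v²x²) − D)/v².
√(D² + v²x²) = √(0.0388² + 0.142² × 115²) = 16.33; v² = 0.020164.
t = (16.33 − 0.0388)/0.020164 = 808 days (vs. the pure-advection estimate x/v = 810 d).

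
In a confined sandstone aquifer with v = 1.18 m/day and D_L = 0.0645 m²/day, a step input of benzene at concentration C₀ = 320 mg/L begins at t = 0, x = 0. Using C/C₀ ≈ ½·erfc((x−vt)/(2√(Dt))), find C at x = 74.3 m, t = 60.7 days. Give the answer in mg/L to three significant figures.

54.3 mg/L

For a continuous step input, C/C₀ ≈ ½·erfc((x−vt)/(2√(Dt))).
vt = 1.18 × 60.7 = 71.626 m and 2√(Dt) = 2√(0.0645 × 60.7) = 3.957 m.
Argument (x−vt)/(2√(Dt)) = (74.3 − 71.626)/3.957 = 0.6758; ½·erfc(0.6758) = 0.1696.
C = 320 × 0.1696 = 54.3 mg/L.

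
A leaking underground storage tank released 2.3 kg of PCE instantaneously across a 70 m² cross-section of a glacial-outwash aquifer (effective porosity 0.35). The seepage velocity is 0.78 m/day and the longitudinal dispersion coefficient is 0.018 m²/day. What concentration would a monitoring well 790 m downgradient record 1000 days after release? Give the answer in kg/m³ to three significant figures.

0.00156 kg/m³

For an instantaneous plane source, C(x,t) = M/(n_e·A·√(4πDt)) · exp(−(x−vt)²/(4Dt)), with n_e·A the pore (flow) area.
Plume center vt = 0.78 × 1000 = 780 m, so the well at 790 m is 10 m downgradient of the peak.
√(4πDt) = 15.04 m, giving peak height M/(n_e·A·√(4πDt)) = 2.3/(0.35 × 70 × 15.04) = 0.006242 kg/m³.
(x−vt)²/(4Dt) = (10)²/(4 × 0.018 × 1000) = 1.389; exp(−1.389) = 0.2493.
C = 0.006242 × 0.2493 = 0.00156 kg/m³.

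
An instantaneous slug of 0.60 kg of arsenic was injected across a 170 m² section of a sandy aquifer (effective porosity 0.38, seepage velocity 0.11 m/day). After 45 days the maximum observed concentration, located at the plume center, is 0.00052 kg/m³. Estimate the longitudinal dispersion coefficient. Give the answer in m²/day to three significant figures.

0.564 m²/day

At the plume center C_max = M/(n_e·A·√(4πDt)), so D = M²/(4πt·(n_e·A·C_max)²).
n_e·A·C_max = 0.38 × 170 × 0.00052 = 0.03359 kg/m.
D = 0.60²/(4π × 45 × 0.03359²) = 0.564 m²/day.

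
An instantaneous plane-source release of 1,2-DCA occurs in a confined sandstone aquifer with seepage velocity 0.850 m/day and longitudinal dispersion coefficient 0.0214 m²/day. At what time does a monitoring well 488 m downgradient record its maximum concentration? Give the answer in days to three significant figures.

574 days

For the 1D instantaneous-source solution, setting ∂C/∂t = 0 at fixed x gives v²t² + 2Dt − x² = 0, so t = (√(D² + v²x²) − D)/v².
√(D² + v²x²) = √(0.0214² + 0.850² × 488²) = 414.8; v² = 0.7225.
t = (414.8 − 0.0214)/0.7225 = 574 days (vs. the pure-advection estimate x/v = 574 d).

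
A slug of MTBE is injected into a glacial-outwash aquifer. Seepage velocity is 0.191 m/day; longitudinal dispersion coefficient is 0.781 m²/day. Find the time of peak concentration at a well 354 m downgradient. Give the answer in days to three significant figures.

For the 1D instantaneous-source solution, setting ∂C/∂t = 0 at fixed x gives v²t² + 2Dt − x² = 0, so t = (√(D² + v²x²) − D)/v².
√(D² + v²x²) = √(0.781² + 0.191² × 354²) = 67.62; v² = 0.036481.
t = (67.62 − 0.781)/0.036481 = 1830 days (vs. the pure-advection estimate x/v = 1850 d).

1830 days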